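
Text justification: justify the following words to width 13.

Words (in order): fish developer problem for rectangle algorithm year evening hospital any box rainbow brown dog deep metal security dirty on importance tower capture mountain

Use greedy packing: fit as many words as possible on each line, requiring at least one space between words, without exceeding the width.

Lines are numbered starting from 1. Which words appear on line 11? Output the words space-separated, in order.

Answer: security

Derivation:
Line 1: ['fish'] (min_width=4, slack=9)
Line 2: ['developer'] (min_width=9, slack=4)
Line 3: ['problem', 'for'] (min_width=11, slack=2)
Line 4: ['rectangle'] (min_width=9, slack=4)
Line 5: ['algorithm'] (min_width=9, slack=4)
Line 6: ['year', 'evening'] (min_width=12, slack=1)
Line 7: ['hospital', 'any'] (min_width=12, slack=1)
Line 8: ['box', 'rainbow'] (min_width=11, slack=2)
Line 9: ['brown', 'dog'] (min_width=9, slack=4)
Line 10: ['deep', 'metal'] (min_width=10, slack=3)
Line 11: ['security'] (min_width=8, slack=5)
Line 12: ['dirty', 'on'] (min_width=8, slack=5)
Line 13: ['importance'] (min_width=10, slack=3)
Line 14: ['tower', 'capture'] (min_width=13, slack=0)
Line 15: ['mountain'] (min_width=8, slack=5)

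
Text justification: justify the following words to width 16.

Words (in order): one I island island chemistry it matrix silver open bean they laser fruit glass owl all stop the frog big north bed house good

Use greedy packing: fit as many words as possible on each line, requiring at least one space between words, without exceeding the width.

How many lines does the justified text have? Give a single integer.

Line 1: ['one', 'I', 'island'] (min_width=12, slack=4)
Line 2: ['island', 'chemistry'] (min_width=16, slack=0)
Line 3: ['it', 'matrix', 'silver'] (min_width=16, slack=0)
Line 4: ['open', 'bean', 'they'] (min_width=14, slack=2)
Line 5: ['laser', 'fruit'] (min_width=11, slack=5)
Line 6: ['glass', 'owl', 'all'] (min_width=13, slack=3)
Line 7: ['stop', 'the', 'frog'] (min_width=13, slack=3)
Line 8: ['big', 'north', 'bed'] (min_width=13, slack=3)
Line 9: ['house', 'good'] (min_width=10, slack=6)
Total lines: 9

Answer: 9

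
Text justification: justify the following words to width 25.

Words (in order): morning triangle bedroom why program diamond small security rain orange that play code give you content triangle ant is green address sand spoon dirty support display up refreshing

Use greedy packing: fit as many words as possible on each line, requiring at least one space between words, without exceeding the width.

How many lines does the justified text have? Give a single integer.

Line 1: ['morning', 'triangle', 'bedroom'] (min_width=24, slack=1)
Line 2: ['why', 'program', 'diamond', 'small'] (min_width=25, slack=0)
Line 3: ['security', 'rain', 'orange', 'that'] (min_width=25, slack=0)
Line 4: ['play', 'code', 'give', 'you'] (min_width=18, slack=7)
Line 5: ['content', 'triangle', 'ant', 'is'] (min_width=23, slack=2)
Line 6: ['green', 'address', 'sand', 'spoon'] (min_width=24, slack=1)
Line 7: ['dirty', 'support', 'display', 'up'] (min_width=24, slack=1)
Line 8: ['refreshing'] (min_width=10, slack=15)
Total lines: 8

Answer: 8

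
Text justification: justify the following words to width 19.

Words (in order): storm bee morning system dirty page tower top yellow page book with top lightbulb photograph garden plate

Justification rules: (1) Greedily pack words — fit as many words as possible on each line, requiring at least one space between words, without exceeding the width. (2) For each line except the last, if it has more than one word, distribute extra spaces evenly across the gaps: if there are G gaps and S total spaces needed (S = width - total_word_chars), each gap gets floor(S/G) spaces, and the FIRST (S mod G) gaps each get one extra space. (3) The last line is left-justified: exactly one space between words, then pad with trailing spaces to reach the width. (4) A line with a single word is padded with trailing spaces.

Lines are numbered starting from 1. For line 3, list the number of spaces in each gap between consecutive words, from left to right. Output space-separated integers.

Line 1: ['storm', 'bee', 'morning'] (min_width=17, slack=2)
Line 2: ['system', 'dirty', 'page'] (min_width=17, slack=2)
Line 3: ['tower', 'top', 'yellow'] (min_width=16, slack=3)
Line 4: ['page', 'book', 'with', 'top'] (min_width=18, slack=1)
Line 5: ['lightbulb'] (min_width=9, slack=10)
Line 6: ['photograph', 'garden'] (min_width=17, slack=2)
Line 7: ['plate'] (min_width=5, slack=14)

Answer: 3 2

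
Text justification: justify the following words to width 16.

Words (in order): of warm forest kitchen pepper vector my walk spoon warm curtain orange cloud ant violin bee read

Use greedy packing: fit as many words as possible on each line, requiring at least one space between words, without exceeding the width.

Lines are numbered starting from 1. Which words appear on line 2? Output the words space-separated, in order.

Answer: kitchen pepper

Derivation:
Line 1: ['of', 'warm', 'forest'] (min_width=14, slack=2)
Line 2: ['kitchen', 'pepper'] (min_width=14, slack=2)
Line 3: ['vector', 'my', 'walk'] (min_width=14, slack=2)
Line 4: ['spoon', 'warm'] (min_width=10, slack=6)
Line 5: ['curtain', 'orange'] (min_width=14, slack=2)
Line 6: ['cloud', 'ant', 'violin'] (min_width=16, slack=0)
Line 7: ['bee', 'read'] (min_width=8, slack=8)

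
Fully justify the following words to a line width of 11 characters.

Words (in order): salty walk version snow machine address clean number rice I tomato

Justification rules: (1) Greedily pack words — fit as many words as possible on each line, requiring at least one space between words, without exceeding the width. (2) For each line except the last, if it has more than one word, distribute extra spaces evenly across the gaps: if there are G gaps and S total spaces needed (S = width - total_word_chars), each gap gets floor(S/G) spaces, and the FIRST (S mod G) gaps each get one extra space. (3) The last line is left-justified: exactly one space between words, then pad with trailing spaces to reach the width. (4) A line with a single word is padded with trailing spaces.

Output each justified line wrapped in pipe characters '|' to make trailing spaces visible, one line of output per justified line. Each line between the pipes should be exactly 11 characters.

Line 1: ['salty', 'walk'] (min_width=10, slack=1)
Line 2: ['version'] (min_width=7, slack=4)
Line 3: ['snow'] (min_width=4, slack=7)
Line 4: ['machine'] (min_width=7, slack=4)
Line 5: ['address'] (min_width=7, slack=4)
Line 6: ['clean'] (min_width=5, slack=6)
Line 7: ['number', 'rice'] (min_width=11, slack=0)
Line 8: ['I', 'tomato'] (min_width=8, slack=3)

Answer: |salty  walk|
|version    |
|snow       |
|machine    |
|address    |
|clean      |
|number rice|
|I tomato   |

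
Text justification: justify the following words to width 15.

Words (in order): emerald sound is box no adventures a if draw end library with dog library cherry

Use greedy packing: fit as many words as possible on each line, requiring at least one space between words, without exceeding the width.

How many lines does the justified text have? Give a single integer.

Line 1: ['emerald', 'sound'] (min_width=13, slack=2)
Line 2: ['is', 'box', 'no'] (min_width=9, slack=6)
Line 3: ['adventures', 'a', 'if'] (min_width=15, slack=0)
Line 4: ['draw', 'end'] (min_width=8, slack=7)
Line 5: ['library', 'with'] (min_width=12, slack=3)
Line 6: ['dog', 'library'] (min_width=11, slack=4)
Line 7: ['cherry'] (min_width=6, slack=9)
Total lines: 7

Answer: 7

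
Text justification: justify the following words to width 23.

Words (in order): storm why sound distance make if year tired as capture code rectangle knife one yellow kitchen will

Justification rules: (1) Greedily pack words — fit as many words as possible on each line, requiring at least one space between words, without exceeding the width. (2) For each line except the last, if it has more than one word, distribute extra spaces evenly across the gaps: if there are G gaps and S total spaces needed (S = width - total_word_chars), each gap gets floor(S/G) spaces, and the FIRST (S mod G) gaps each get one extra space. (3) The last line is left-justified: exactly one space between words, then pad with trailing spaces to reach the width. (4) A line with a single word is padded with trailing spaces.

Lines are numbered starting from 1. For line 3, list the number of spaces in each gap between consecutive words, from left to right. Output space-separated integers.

Answer: 2 2 1

Derivation:
Line 1: ['storm', 'why', 'sound'] (min_width=15, slack=8)
Line 2: ['distance', 'make', 'if', 'year'] (min_width=21, slack=2)
Line 3: ['tired', 'as', 'capture', 'code'] (min_width=21, slack=2)
Line 4: ['rectangle', 'knife', 'one'] (min_width=19, slack=4)
Line 5: ['yellow', 'kitchen', 'will'] (min_width=19, slack=4)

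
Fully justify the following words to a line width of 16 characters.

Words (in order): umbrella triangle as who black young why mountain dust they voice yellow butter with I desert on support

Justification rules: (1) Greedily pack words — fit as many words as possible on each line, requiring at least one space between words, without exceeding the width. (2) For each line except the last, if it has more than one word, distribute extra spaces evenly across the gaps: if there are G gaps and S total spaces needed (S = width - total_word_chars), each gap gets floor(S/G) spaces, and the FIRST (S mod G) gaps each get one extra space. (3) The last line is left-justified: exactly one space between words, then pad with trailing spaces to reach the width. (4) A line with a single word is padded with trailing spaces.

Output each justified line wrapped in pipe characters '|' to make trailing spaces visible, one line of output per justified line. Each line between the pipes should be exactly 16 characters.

Line 1: ['umbrella'] (min_width=8, slack=8)
Line 2: ['triangle', 'as', 'who'] (min_width=15, slack=1)
Line 3: ['black', 'young', 'why'] (min_width=15, slack=1)
Line 4: ['mountain', 'dust'] (min_width=13, slack=3)
Line 5: ['they', 'voice'] (min_width=10, slack=6)
Line 6: ['yellow', 'butter'] (min_width=13, slack=3)
Line 7: ['with', 'I', 'desert', 'on'] (min_width=16, slack=0)
Line 8: ['support'] (min_width=7, slack=9)

Answer: |umbrella        |
|triangle  as who|
|black  young why|
|mountain    dust|
|they       voice|
|yellow    butter|
|with I desert on|
|support         |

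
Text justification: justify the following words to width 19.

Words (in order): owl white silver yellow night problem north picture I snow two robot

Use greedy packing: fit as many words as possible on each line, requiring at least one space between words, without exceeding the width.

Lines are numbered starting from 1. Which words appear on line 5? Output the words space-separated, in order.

Line 1: ['owl', 'white', 'silver'] (min_width=16, slack=3)
Line 2: ['yellow', 'night'] (min_width=12, slack=7)
Line 3: ['problem', 'north'] (min_width=13, slack=6)
Line 4: ['picture', 'I', 'snow', 'two'] (min_width=18, slack=1)
Line 5: ['robot'] (min_width=5, slack=14)

Answer: robot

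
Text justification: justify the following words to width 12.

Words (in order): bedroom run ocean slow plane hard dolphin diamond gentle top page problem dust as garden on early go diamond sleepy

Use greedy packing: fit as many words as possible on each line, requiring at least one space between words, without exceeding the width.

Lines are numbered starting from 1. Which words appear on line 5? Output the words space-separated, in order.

Line 1: ['bedroom', 'run'] (min_width=11, slack=1)
Line 2: ['ocean', 'slow'] (min_width=10, slack=2)
Line 3: ['plane', 'hard'] (min_width=10, slack=2)
Line 4: ['dolphin'] (min_width=7, slack=5)
Line 5: ['diamond'] (min_width=7, slack=5)
Line 6: ['gentle', 'top'] (min_width=10, slack=2)
Line 7: ['page', 'problem'] (min_width=12, slack=0)
Line 8: ['dust', 'as'] (min_width=7, slack=5)
Line 9: ['garden', 'on'] (min_width=9, slack=3)
Line 10: ['early', 'go'] (min_width=8, slack=4)
Line 11: ['diamond'] (min_width=7, slack=5)
Line 12: ['sleepy'] (min_width=6, slack=6)

Answer: diamond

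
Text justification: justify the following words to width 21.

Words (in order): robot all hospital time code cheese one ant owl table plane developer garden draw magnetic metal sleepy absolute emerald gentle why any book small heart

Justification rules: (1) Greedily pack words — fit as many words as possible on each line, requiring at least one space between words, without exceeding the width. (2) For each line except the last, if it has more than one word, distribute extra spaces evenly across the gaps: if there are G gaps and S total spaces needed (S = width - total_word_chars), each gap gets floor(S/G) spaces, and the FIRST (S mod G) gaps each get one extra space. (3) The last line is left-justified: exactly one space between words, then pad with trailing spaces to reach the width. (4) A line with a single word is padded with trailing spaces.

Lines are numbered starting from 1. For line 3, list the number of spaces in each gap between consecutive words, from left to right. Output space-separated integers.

Answer: 2 2 1

Derivation:
Line 1: ['robot', 'all', 'hospital'] (min_width=18, slack=3)
Line 2: ['time', 'code', 'cheese', 'one'] (min_width=20, slack=1)
Line 3: ['ant', 'owl', 'table', 'plane'] (min_width=19, slack=2)
Line 4: ['developer', 'garden', 'draw'] (min_width=21, slack=0)
Line 5: ['magnetic', 'metal', 'sleepy'] (min_width=21, slack=0)
Line 6: ['absolute', 'emerald'] (min_width=16, slack=5)
Line 7: ['gentle', 'why', 'any', 'book'] (min_width=19, slack=2)
Line 8: ['small', 'heart'] (min_width=11, slack=10)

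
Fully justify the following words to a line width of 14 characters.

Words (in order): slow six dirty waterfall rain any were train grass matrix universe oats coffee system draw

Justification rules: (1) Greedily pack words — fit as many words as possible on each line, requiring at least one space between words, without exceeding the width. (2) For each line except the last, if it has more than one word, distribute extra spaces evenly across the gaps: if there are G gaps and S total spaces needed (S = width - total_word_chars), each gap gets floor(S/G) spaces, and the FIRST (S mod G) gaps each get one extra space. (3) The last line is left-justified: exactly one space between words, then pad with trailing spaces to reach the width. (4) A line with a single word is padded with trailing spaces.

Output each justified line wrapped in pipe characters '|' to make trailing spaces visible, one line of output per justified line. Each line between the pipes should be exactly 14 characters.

Line 1: ['slow', 'six', 'dirty'] (min_width=14, slack=0)
Line 2: ['waterfall', 'rain'] (min_width=14, slack=0)
Line 3: ['any', 'were', 'train'] (min_width=14, slack=0)
Line 4: ['grass', 'matrix'] (min_width=12, slack=2)
Line 5: ['universe', 'oats'] (min_width=13, slack=1)
Line 6: ['coffee', 'system'] (min_width=13, slack=1)
Line 7: ['draw'] (min_width=4, slack=10)

Answer: |slow six dirty|
|waterfall rain|
|any were train|
|grass   matrix|
|universe  oats|
|coffee  system|
|draw          |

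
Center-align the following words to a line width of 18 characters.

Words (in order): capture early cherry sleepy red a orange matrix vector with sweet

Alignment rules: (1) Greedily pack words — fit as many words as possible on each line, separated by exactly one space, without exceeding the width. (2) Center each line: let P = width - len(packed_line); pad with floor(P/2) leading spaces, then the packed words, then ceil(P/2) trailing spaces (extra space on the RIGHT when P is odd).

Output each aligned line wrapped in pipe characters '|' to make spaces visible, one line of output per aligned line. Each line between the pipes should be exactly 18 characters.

Line 1: ['capture', 'early'] (min_width=13, slack=5)
Line 2: ['cherry', 'sleepy', 'red'] (min_width=17, slack=1)
Line 3: ['a', 'orange', 'matrix'] (min_width=15, slack=3)
Line 4: ['vector', 'with', 'sweet'] (min_width=17, slack=1)

Answer: |  capture early   |
|cherry sleepy red |
| a orange matrix  |
|vector with sweet |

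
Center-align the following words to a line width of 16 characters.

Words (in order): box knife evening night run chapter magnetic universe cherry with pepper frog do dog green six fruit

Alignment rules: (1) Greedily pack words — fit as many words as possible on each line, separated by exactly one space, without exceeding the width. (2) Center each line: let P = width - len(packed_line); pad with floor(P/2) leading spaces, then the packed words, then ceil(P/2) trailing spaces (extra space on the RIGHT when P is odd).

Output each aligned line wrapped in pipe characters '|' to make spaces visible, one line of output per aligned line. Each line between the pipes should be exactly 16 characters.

Line 1: ['box', 'knife'] (min_width=9, slack=7)
Line 2: ['evening', 'night'] (min_width=13, slack=3)
Line 3: ['run', 'chapter'] (min_width=11, slack=5)
Line 4: ['magnetic'] (min_width=8, slack=8)
Line 5: ['universe', 'cherry'] (min_width=15, slack=1)
Line 6: ['with', 'pepper', 'frog'] (min_width=16, slack=0)
Line 7: ['do', 'dog', 'green', 'six'] (min_width=16, slack=0)
Line 8: ['fruit'] (min_width=5, slack=11)

Answer: |   box knife    |
| evening night  |
|  run chapter   |
|    magnetic    |
|universe cherry |
|with pepper frog|
|do dog green six|
|     fruit      |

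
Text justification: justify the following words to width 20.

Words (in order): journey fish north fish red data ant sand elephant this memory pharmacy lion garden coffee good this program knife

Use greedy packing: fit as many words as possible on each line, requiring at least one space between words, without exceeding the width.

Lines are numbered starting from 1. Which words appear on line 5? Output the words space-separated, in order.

Line 1: ['journey', 'fish', 'north'] (min_width=18, slack=2)
Line 2: ['fish', 'red', 'data', 'ant'] (min_width=17, slack=3)
Line 3: ['sand', 'elephant', 'this'] (min_width=18, slack=2)
Line 4: ['memory', 'pharmacy', 'lion'] (min_width=20, slack=0)
Line 5: ['garden', 'coffee', 'good'] (min_width=18, slack=2)
Line 6: ['this', 'program', 'knife'] (min_width=18, slack=2)

Answer: garden coffee good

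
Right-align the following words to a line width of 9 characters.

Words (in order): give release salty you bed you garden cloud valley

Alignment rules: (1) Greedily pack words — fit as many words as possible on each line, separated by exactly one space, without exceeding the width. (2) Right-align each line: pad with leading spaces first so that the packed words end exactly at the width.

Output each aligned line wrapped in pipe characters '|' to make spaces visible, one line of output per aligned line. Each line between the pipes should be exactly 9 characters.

Answer: |     give|
|  release|
|salty you|
|  bed you|
|   garden|
|    cloud|
|   valley|

Derivation:
Line 1: ['give'] (min_width=4, slack=5)
Line 2: ['release'] (min_width=7, slack=2)
Line 3: ['salty', 'you'] (min_width=9, slack=0)
Line 4: ['bed', 'you'] (min_width=7, slack=2)
Line 5: ['garden'] (min_width=6, slack=3)
Line 6: ['cloud'] (min_width=5, slack=4)
Line 7: ['valley'] (min_width=6, slack=3)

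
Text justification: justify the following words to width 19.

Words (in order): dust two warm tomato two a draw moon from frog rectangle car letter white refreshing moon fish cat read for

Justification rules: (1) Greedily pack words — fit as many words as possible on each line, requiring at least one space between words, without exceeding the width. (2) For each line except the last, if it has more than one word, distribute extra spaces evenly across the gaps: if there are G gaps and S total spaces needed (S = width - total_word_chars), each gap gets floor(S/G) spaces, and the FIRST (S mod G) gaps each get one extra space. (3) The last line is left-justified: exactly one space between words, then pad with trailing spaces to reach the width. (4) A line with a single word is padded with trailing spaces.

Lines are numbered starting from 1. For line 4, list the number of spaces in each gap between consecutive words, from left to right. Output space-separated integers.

Line 1: ['dust', 'two', 'warm'] (min_width=13, slack=6)
Line 2: ['tomato', 'two', 'a', 'draw'] (min_width=17, slack=2)
Line 3: ['moon', 'from', 'frog'] (min_width=14, slack=5)
Line 4: ['rectangle', 'car'] (min_width=13, slack=6)
Line 5: ['letter', 'white'] (min_width=12, slack=7)
Line 6: ['refreshing', 'moon'] (min_width=15, slack=4)
Line 7: ['fish', 'cat', 'read', 'for'] (min_width=17, slack=2)

Answer: 7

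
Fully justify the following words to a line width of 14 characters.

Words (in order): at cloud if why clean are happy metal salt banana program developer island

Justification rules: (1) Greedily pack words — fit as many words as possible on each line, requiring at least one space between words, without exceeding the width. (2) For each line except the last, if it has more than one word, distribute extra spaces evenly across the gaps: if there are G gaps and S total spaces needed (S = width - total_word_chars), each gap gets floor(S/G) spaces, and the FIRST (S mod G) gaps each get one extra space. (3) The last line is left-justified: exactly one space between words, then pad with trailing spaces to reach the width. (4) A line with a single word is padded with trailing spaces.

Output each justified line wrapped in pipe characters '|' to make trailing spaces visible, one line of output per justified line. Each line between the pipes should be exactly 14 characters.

Answer: |at   cloud  if|
|why  clean are|
|happy    metal|
|salt    banana|
|program       |
|developer     |
|island        |

Derivation:
Line 1: ['at', 'cloud', 'if'] (min_width=11, slack=3)
Line 2: ['why', 'clean', 'are'] (min_width=13, slack=1)
Line 3: ['happy', 'metal'] (min_width=11, slack=3)
Line 4: ['salt', 'banana'] (min_width=11, slack=3)
Line 5: ['program'] (min_width=7, slack=7)
Line 6: ['developer'] (min_width=9, slack=5)
Line 7: ['island'] (min_width=6, slack=8)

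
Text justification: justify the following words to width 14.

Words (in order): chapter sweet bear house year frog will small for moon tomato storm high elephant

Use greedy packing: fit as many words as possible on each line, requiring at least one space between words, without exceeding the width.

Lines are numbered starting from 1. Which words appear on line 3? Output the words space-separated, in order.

Line 1: ['chapter', 'sweet'] (min_width=13, slack=1)
Line 2: ['bear', 'house'] (min_width=10, slack=4)
Line 3: ['year', 'frog', 'will'] (min_width=14, slack=0)
Line 4: ['small', 'for', 'moon'] (min_width=14, slack=0)
Line 5: ['tomato', 'storm'] (min_width=12, slack=2)
Line 6: ['high', 'elephant'] (min_width=13, slack=1)

Answer: year frog will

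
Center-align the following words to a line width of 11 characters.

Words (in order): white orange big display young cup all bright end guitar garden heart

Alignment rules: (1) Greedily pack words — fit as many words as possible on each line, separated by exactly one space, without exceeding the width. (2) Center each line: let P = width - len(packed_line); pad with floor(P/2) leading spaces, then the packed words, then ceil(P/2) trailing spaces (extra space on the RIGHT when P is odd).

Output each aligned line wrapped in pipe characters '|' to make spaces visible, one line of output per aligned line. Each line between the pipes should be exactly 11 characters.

Line 1: ['white'] (min_width=5, slack=6)
Line 2: ['orange', 'big'] (min_width=10, slack=1)
Line 3: ['display'] (min_width=7, slack=4)
Line 4: ['young', 'cup'] (min_width=9, slack=2)
Line 5: ['all', 'bright'] (min_width=10, slack=1)
Line 6: ['end', 'guitar'] (min_width=10, slack=1)
Line 7: ['garden'] (min_width=6, slack=5)
Line 8: ['heart'] (min_width=5, slack=6)

Answer: |   white   |
|orange big |
|  display  |
| young cup |
|all bright |
|end guitar |
|  garden   |
|   heart   |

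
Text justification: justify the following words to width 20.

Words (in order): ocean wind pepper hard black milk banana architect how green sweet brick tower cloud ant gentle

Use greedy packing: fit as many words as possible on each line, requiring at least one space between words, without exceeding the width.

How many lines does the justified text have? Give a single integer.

Answer: 6

Derivation:
Line 1: ['ocean', 'wind', 'pepper'] (min_width=17, slack=3)
Line 2: ['hard', 'black', 'milk'] (min_width=15, slack=5)
Line 3: ['banana', 'architect', 'how'] (min_width=20, slack=0)
Line 4: ['green', 'sweet', 'brick'] (min_width=17, slack=3)
Line 5: ['tower', 'cloud', 'ant'] (min_width=15, slack=5)
Line 6: ['gentle'] (min_width=6, slack=14)
Total lines: 6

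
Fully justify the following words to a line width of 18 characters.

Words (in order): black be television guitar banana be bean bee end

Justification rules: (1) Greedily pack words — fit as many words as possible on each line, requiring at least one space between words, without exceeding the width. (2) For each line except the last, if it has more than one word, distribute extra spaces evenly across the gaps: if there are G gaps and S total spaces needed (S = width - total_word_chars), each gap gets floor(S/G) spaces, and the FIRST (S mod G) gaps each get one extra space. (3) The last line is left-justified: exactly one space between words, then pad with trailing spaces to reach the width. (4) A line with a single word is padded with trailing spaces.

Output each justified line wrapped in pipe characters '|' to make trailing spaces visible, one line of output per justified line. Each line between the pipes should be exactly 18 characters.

Answer: |black           be|
|television  guitar|
|banana be bean bee|
|end               |

Derivation:
Line 1: ['black', 'be'] (min_width=8, slack=10)
Line 2: ['television', 'guitar'] (min_width=17, slack=1)
Line 3: ['banana', 'be', 'bean', 'bee'] (min_width=18, slack=0)
Line 4: ['end'] (min_width=3, slack=15)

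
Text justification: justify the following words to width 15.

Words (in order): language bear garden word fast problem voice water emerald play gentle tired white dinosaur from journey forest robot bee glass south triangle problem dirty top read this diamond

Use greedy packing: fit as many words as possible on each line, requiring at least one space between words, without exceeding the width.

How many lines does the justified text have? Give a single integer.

Answer: 14

Derivation:
Line 1: ['language', 'bear'] (min_width=13, slack=2)
Line 2: ['garden', 'word'] (min_width=11, slack=4)
Line 3: ['fast', 'problem'] (min_width=12, slack=3)
Line 4: ['voice', 'water'] (min_width=11, slack=4)
Line 5: ['emerald', 'play'] (min_width=12, slack=3)
Line 6: ['gentle', 'tired'] (min_width=12, slack=3)
Line 7: ['white', 'dinosaur'] (min_width=14, slack=1)
Line 8: ['from', 'journey'] (min_width=12, slack=3)
Line 9: ['forest', 'robot'] (min_width=12, slack=3)
Line 10: ['bee', 'glass', 'south'] (min_width=15, slack=0)
Line 11: ['triangle'] (min_width=8, slack=7)
Line 12: ['problem', 'dirty'] (min_width=13, slack=2)
Line 13: ['top', 'read', 'this'] (min_width=13, slack=2)
Line 14: ['diamond'] (min_width=7, slack=8)
Total lines: 14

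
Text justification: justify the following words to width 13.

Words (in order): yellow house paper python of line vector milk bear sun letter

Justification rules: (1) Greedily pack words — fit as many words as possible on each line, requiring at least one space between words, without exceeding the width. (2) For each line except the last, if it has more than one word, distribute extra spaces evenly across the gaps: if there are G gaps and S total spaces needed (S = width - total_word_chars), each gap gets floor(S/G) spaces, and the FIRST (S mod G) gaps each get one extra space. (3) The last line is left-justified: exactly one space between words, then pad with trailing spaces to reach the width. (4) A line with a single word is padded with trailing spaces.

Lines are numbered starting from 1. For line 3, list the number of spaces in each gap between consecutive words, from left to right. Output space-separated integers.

Line 1: ['yellow', 'house'] (min_width=12, slack=1)
Line 2: ['paper', 'python'] (min_width=12, slack=1)
Line 3: ['of', 'line'] (min_width=7, slack=6)
Line 4: ['vector', 'milk'] (min_width=11, slack=2)
Line 5: ['bear', 'sun'] (min_width=8, slack=5)
Line 6: ['letter'] (min_width=6, slack=7)

Answer: 7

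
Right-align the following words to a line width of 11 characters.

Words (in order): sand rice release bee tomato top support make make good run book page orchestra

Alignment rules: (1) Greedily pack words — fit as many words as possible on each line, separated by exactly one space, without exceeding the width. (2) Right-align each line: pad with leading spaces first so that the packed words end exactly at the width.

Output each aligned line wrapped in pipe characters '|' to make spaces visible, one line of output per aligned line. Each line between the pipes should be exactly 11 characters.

Answer: |  sand rice|
|release bee|
| tomato top|
|    support|
|  make make|
|   good run|
|  book page|
|  orchestra|

Derivation:
Line 1: ['sand', 'rice'] (min_width=9, slack=2)
Line 2: ['release', 'bee'] (min_width=11, slack=0)
Line 3: ['tomato', 'top'] (min_width=10, slack=1)
Line 4: ['support'] (min_width=7, slack=4)
Line 5: ['make', 'make'] (min_width=9, slack=2)
Line 6: ['good', 'run'] (min_width=8, slack=3)
Line 7: ['book', 'page'] (min_width=9, slack=2)
Line 8: ['orchestra'] (min_width=9, slack=2)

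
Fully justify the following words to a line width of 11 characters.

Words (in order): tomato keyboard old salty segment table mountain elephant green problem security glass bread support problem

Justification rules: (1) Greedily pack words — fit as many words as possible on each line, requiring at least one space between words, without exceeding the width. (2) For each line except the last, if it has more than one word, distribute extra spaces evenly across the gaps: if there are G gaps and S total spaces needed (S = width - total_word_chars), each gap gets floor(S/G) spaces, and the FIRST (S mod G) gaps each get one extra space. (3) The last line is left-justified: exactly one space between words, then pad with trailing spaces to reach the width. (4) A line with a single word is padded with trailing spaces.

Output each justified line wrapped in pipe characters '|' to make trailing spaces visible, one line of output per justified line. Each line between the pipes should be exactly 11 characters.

Line 1: ['tomato'] (min_width=6, slack=5)
Line 2: ['keyboard'] (min_width=8, slack=3)
Line 3: ['old', 'salty'] (min_width=9, slack=2)
Line 4: ['segment'] (min_width=7, slack=4)
Line 5: ['table'] (min_width=5, slack=6)
Line 6: ['mountain'] (min_width=8, slack=3)
Line 7: ['elephant'] (min_width=8, slack=3)
Line 8: ['green'] (min_width=5, slack=6)
Line 9: ['problem'] (min_width=7, slack=4)
Line 10: ['security'] (min_width=8, slack=3)
Line 11: ['glass', 'bread'] (min_width=11, slack=0)
Line 12: ['support'] (min_width=7, slack=4)
Line 13: ['problem'] (min_width=7, slack=4)

Answer: |tomato     |
|keyboard   |
|old   salty|
|segment    |
|table      |
|mountain   |
|elephant   |
|green      |
|problem    |
|security   |
|glass bread|
|support    |
|problem    |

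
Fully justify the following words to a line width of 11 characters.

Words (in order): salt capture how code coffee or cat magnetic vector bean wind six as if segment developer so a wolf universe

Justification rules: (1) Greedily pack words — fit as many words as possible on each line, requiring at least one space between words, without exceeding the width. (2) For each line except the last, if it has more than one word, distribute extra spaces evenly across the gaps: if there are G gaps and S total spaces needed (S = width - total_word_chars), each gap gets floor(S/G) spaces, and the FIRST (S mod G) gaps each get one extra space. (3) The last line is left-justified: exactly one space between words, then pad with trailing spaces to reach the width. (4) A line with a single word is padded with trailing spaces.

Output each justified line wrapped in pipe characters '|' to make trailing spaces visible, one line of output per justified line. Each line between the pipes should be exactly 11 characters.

Answer: |salt       |
|capture how|
|code coffee|
|or      cat|
|magnetic   |
|vector bean|
|wind six as|
|if  segment|
|developer  |
|so  a  wolf|
|universe   |

Derivation:
Line 1: ['salt'] (min_width=4, slack=7)
Line 2: ['capture', 'how'] (min_width=11, slack=0)
Line 3: ['code', 'coffee'] (min_width=11, slack=0)
Line 4: ['or', 'cat'] (min_width=6, slack=5)
Line 5: ['magnetic'] (min_width=8, slack=3)
Line 6: ['vector', 'bean'] (min_width=11, slack=0)
Line 7: ['wind', 'six', 'as'] (min_width=11, slack=0)
Line 8: ['if', 'segment'] (min_width=10, slack=1)
Line 9: ['developer'] (min_width=9, slack=2)
Line 10: ['so', 'a', 'wolf'] (min_width=9, slack=2)
Line 11: ['universe'] (min_width=8, slack=3)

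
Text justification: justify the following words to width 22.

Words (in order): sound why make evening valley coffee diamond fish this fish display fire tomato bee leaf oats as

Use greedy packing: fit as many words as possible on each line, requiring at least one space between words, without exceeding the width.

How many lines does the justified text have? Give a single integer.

Answer: 5

Derivation:
Line 1: ['sound', 'why', 'make', 'evening'] (min_width=22, slack=0)
Line 2: ['valley', 'coffee', 'diamond'] (min_width=21, slack=1)
Line 3: ['fish', 'this', 'fish', 'display'] (min_width=22, slack=0)
Line 4: ['fire', 'tomato', 'bee', 'leaf'] (min_width=20, slack=2)
Line 5: ['oats', 'as'] (min_width=7, slack=15)
Total lines: 5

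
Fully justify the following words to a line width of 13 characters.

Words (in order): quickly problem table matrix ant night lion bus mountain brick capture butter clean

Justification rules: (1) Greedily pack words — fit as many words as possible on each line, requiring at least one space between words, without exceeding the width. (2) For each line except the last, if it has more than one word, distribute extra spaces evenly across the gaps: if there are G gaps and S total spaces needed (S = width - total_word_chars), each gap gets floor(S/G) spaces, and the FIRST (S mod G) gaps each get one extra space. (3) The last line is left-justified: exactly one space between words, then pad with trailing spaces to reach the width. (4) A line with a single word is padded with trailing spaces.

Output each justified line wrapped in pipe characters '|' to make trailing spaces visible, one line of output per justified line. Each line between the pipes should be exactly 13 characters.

Line 1: ['quickly'] (min_width=7, slack=6)
Line 2: ['problem', 'table'] (min_width=13, slack=0)
Line 3: ['matrix', 'ant'] (min_width=10, slack=3)
Line 4: ['night', 'lion'] (min_width=10, slack=3)
Line 5: ['bus', 'mountain'] (min_width=12, slack=1)
Line 6: ['brick', 'capture'] (min_width=13, slack=0)
Line 7: ['butter', 'clean'] (min_width=12, slack=1)

Answer: |quickly      |
|problem table|
|matrix    ant|
|night    lion|
|bus  mountain|
|brick capture|
|butter clean |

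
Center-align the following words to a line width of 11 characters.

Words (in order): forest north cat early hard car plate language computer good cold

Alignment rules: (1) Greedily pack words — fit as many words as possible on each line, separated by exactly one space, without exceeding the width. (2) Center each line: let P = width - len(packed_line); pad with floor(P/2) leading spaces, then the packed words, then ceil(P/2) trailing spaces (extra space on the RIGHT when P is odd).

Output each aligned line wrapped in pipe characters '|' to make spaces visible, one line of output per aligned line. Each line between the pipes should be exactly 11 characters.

Line 1: ['forest'] (min_width=6, slack=5)
Line 2: ['north', 'cat'] (min_width=9, slack=2)
Line 3: ['early', 'hard'] (min_width=10, slack=1)
Line 4: ['car', 'plate'] (min_width=9, slack=2)
Line 5: ['language'] (min_width=8, slack=3)
Line 6: ['computer'] (min_width=8, slack=3)
Line 7: ['good', 'cold'] (min_width=9, slack=2)

Answer: |  forest   |
| north cat |
|early hard |
| car plate |
| language  |
| computer  |
| good cold |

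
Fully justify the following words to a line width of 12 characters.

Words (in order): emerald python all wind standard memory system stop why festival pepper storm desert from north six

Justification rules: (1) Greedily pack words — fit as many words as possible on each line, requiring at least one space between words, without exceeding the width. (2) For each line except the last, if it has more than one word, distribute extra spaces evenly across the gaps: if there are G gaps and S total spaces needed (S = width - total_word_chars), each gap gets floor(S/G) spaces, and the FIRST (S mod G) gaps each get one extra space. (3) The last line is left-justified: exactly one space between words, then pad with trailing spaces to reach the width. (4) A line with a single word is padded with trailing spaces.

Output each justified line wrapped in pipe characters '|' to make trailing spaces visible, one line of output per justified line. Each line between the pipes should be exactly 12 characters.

Line 1: ['emerald'] (min_width=7, slack=5)
Line 2: ['python', 'all'] (min_width=10, slack=2)
Line 3: ['wind'] (min_width=4, slack=8)
Line 4: ['standard'] (min_width=8, slack=4)
Line 5: ['memory'] (min_width=6, slack=6)
Line 6: ['system', 'stop'] (min_width=11, slack=1)
Line 7: ['why', 'festival'] (min_width=12, slack=0)
Line 8: ['pepper', 'storm'] (min_width=12, slack=0)
Line 9: ['desert', 'from'] (min_width=11, slack=1)
Line 10: ['north', 'six'] (min_width=9, slack=3)

Answer: |emerald     |
|python   all|
|wind        |
|standard    |
|memory      |
|system  stop|
|why festival|
|pepper storm|
|desert  from|
|north six   |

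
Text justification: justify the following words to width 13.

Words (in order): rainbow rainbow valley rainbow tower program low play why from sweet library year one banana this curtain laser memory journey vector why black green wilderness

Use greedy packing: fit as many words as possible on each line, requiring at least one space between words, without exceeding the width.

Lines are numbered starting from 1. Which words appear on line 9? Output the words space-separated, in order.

Answer: banana this

Derivation:
Line 1: ['rainbow'] (min_width=7, slack=6)
Line 2: ['rainbow'] (min_width=7, slack=6)
Line 3: ['valley'] (min_width=6, slack=7)
Line 4: ['rainbow', 'tower'] (min_width=13, slack=0)
Line 5: ['program', 'low'] (min_width=11, slack=2)
Line 6: ['play', 'why', 'from'] (min_width=13, slack=0)
Line 7: ['sweet', 'library'] (min_width=13, slack=0)
Line 8: ['year', 'one'] (min_width=8, slack=5)
Line 9: ['banana', 'this'] (min_width=11, slack=2)
Line 10: ['curtain', 'laser'] (min_width=13, slack=0)
Line 11: ['memory'] (min_width=6, slack=7)
Line 12: ['journey'] (min_width=7, slack=6)
Line 13: ['vector', 'why'] (min_width=10, slack=3)
Line 14: ['black', 'green'] (min_width=11, slack=2)
Line 15: ['wilderness'] (min_width=10, slack=3)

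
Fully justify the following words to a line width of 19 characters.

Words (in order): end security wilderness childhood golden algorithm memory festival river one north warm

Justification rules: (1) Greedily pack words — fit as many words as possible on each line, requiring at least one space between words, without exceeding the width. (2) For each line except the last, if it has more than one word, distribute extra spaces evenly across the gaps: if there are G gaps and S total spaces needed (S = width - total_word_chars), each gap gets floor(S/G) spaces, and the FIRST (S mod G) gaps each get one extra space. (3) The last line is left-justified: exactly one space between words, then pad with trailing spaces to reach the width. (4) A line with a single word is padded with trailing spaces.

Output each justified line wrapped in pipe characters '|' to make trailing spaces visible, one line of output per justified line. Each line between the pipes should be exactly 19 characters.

Line 1: ['end', 'security'] (min_width=12, slack=7)
Line 2: ['wilderness'] (min_width=10, slack=9)
Line 3: ['childhood', 'golden'] (min_width=16, slack=3)
Line 4: ['algorithm', 'memory'] (min_width=16, slack=3)
Line 5: ['festival', 'river', 'one'] (min_width=18, slack=1)
Line 6: ['north', 'warm'] (min_width=10, slack=9)

Answer: |end        security|
|wilderness         |
|childhood    golden|
|algorithm    memory|
|festival  river one|
|north warm         |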